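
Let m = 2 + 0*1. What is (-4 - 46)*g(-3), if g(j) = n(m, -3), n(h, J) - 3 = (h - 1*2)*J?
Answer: -150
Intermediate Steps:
m = 2 (m = 2 + 0 = 2)
n(h, J) = 3 + J*(-2 + h) (n(h, J) = 3 + (h - 1*2)*J = 3 + (h - 2)*J = 3 + (-2 + h)*J = 3 + J*(-2 + h))
g(j) = 3 (g(j) = 3 - 2*(-3) - 3*2 = 3 + 6 - 6 = 3)
(-4 - 46)*g(-3) = (-4 - 46)*3 = -50*3 = -150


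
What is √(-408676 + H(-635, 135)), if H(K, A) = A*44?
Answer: 4*I*√25171 ≈ 634.62*I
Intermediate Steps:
H(K, A) = 44*A
√(-408676 + H(-635, 135)) = √(-408676 + 44*135) = √(-408676 + 5940) = √(-402736) = 4*I*√25171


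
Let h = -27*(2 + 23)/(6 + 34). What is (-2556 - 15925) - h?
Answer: -147713/8 ≈ -18464.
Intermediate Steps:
h = -135/8 (h = -675/40 = -27*5/8 = -135/8 ≈ -16.875)
(-2556 - 15925) - h = (-2556 - 15925) - 1*(-135/8) = -18481 + 135/8 = -147713/8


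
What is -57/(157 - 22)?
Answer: -19/45 ≈ -0.42222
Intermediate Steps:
-57/(157 - 22) = -57/135 = -57*1/135 = -19/45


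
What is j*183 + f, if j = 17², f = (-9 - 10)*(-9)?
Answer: 53058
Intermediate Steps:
f = 171 (f = -19*(-9) = 171)
j = 289
j*183 + f = 289*183 + 171 = 52887 + 171 = 53058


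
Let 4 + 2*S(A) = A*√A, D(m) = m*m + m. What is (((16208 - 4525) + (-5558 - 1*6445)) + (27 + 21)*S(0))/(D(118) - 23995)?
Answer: 416/9953 ≈ 0.041796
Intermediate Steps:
D(m) = m + m² (D(m) = m² + m = m + m²)
S(A) = -2 + A^(3/2)/2 (S(A) = -2 + (A*√A)/2 = -2 + A^(3/2)/2)
(((16208 - 4525) + (-5558 - 1*6445)) + (27 + 21)*S(0))/(D(118) - 23995) = (((16208 - 4525) + (-5558 - 1*6445)) + (27 + 21)*(-2 + 0^(3/2)/2))/(118*(1 + 118) - 23995) = ((11683 + (-5558 - 6445)) + 48*(-2 + (½)*0))/(118*119 - 23995) = ((11683 - 12003) + 48*(-2 + 0))/(14042 - 23995) = (-320 + 48*(-2))/(-9953) = (-320 - 96)*(-1/9953) = -416*(-1/9953) = 416/9953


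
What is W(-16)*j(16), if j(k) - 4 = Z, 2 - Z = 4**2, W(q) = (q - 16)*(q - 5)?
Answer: -6720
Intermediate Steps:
W(q) = (-16 + q)*(-5 + q)
Z = -14 (Z = 2 - 1*4**2 = 2 - 1*16 = 2 - 16 = -14)
j(k) = -10 (j(k) = 4 - 14 = -10)
W(-16)*j(16) = (80 + (-16)**2 - 21*(-16))*(-10) = (80 + 256 + 336)*(-10) = 672*(-10) = -6720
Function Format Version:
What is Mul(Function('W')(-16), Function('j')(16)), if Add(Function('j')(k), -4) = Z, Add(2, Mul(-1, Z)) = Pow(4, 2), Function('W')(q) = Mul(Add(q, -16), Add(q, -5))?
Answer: -6720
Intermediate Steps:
Function('W')(q) = Mul(Add(-16, q), Add(-5, q))
Z = -14 (Z = Add(2, Mul(-1, Pow(4, 2))) = Add(2, Mul(-1, 16)) = Add(2, -16) = -14)
Function('j')(k) = -10 (Function('j')(k) = Add(4, -14) = -10)
Mul(Function('W')(-16), Function('j')(16)) = Mul(Add(80, Pow(-16, 2), Mul(-21, -16)), -10) = Mul(Add(80, 256, 336), -10) = Mul(672, -10) = -6720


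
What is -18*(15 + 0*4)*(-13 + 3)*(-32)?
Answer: -86400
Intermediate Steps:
-18*(15 + 0*4)*(-13 + 3)*(-32) = -18*(15 + 0)*(-10)*(-32) = -270*(-10)*(-32) = -18*(-150)*(-32) = 2700*(-32) = -86400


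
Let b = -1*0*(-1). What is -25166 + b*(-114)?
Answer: -25166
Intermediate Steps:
b = 0 (b = 0*(-1) = 0)
-25166 + b*(-114) = -25166 + 0*(-114) = -25166 + 0 = -25166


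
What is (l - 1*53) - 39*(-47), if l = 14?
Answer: 1794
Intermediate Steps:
(l - 1*53) - 39*(-47) = (14 - 1*53) - 39*(-47) = (14 - 53) + 1833 = -39 + 1833 = 1794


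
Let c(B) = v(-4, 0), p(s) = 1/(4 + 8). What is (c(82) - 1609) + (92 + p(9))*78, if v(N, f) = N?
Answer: 11139/2 ≈ 5569.5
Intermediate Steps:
p(s) = 1/12
c(B) = -4
(c(82) - 1609) + (92 + p(9))*78 = (-4 - 1609) + (92 + 1/12)*78 = -1613 + (1105/12)*78 = -1613 + 14365/2 = 11139/2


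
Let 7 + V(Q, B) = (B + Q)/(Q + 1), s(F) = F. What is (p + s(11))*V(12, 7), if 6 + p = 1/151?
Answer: -54432/1963 ≈ -27.729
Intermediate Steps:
p = -905/151 (p = -6 + 1/151 = -905/151 ≈ -5.9934)
V(Q, B) = -7 + (B + Q)/(1 + Q) (V(Q, B) = -7 + (B + Q)/(Q + 1) = -7 + (B + Q)/(1 + Q))
(p + s(11))*V(12, 7) = (-905/151 + 11)*((-7 + 7 - 6*12)/(1 + 12)) = 756*((-7 + 7 - 72)/13)/151 = 756*((1/13)*(-72))/151 = (756/151)*(-72/13) = -54432/1963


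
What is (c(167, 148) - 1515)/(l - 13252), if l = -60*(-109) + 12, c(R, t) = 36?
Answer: 1479/6700 ≈ 0.22075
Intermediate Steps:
l = 6552 (l = 6540 + 12 = 6552)
(c(167, 148) - 1515)/(l - 13252) = (36 - 1515)/(6552 - 13252) = -1479/(-6700) = -1479*(-1/6700) = 1479/6700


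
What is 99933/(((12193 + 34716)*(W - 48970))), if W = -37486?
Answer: -99933/4055564504 ≈ -2.4641e-5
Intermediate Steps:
99933/(((12193 + 34716)*(W - 48970))) = 99933/(((12193 + 34716)*(-37486 - 48970))) = 99933/((46909*(-86456))) = 99933/(-4055564504) = 99933*(-1/4055564504) = -99933/4055564504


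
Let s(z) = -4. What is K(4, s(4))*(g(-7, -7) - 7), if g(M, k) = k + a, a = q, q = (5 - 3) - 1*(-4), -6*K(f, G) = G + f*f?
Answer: 16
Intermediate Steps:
K(f, G) = -G/6 - f²/6 (K(f, G) = -(G + f*f)/6 = -(G + f²)/6 = -G/6 - f²/6)
q = 6 (q = 2 + 4 = 6)
a = 6
g(M, k) = 6 + k (g(M, k) = k + 6 = 6 + k)
K(4, s(4))*(g(-7, -7) - 7) = (-⅙*(-4) - ⅙*4²)*((6 - 7) - 7) = (⅔ - ⅙*16)*(-1 - 7) = (⅔ - 8/3)*(-8) = -2*(-8) = 16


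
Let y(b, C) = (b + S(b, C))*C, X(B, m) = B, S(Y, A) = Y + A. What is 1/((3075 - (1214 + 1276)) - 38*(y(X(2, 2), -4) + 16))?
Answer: -1/23 ≈ -0.043478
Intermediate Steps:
S(Y, A) = A + Y
y(b, C) = C*(C + 2*b) (y(b, C) = (b + (C + b))*C = (C + 2*b)*C = C*(C + 2*b))
1/((3075 - (1214 + 1276)) - 38*(y(X(2, 2), -4) + 16)) = 1/((3075 - (1214 + 1276)) - 38*(-4*(-4 + 2*2) + 16)) = 1/((3075 - 1*2490) - 38*(-4*(-4 + 4) + 16)) = 1/((3075 - 2490) - 38*(-4*0 + 16)) = 1/(585 - 38*(0 + 16)) = 1/(585 - 38*16) = 1/(585 - 608) = 1/(-23) = -1/23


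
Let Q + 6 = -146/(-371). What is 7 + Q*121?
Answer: -249083/371 ≈ -671.38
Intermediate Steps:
Q = -2080/371 (Q = -6 - 146/(-371) = -6 - 146*(-1/371) = -6 + 146/371 = -2080/371 ≈ -5.6065)
7 + Q*121 = 7 - 2080/371*121 = 7 - 251680/371 = -249083/371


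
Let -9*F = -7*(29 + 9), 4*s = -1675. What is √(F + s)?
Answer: I*√14011/6 ≈ 19.728*I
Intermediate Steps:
s = -1675/4 (s = (¼)*(-1675) = -1675/4 ≈ -418.75)
F = 266/9 (F = -(-7)*(29 + 9)/9 = -(-7)*38/9 = -⅑*(-266) = 266/9 ≈ 29.556)
√(F + s) = √(266/9 - 1675/4) = √(-14011/36) = I*√14011/6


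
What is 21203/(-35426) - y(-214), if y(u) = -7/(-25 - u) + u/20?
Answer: 24243791/2391255 ≈ 10.139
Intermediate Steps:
y(u) = -7/(-25 - u) + u/20 (y(u) = -7/(-25 - u) + u*(1/20) = -7/(-25 - u) + u/20)
21203/(-35426) - y(-214) = 21203/(-35426) - (140 + (-214)² + 25*(-214))/(20*(25 - 214)) = 21203*(-1/35426) - (140 + 45796 - 5350)/(20*(-189)) = -21203/35426 - (-1)*40586/(20*189) = -21203/35426 - 1*(-2899/270) = -21203/35426 + 2899/270 = 24243791/2391255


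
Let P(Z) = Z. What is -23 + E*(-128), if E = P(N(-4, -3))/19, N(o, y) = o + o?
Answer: 587/19 ≈ 30.895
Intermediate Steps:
N(o, y) = 2*o
E = -8/19 (E = (2*(-4))/19 = -8*1/19 = -8/19 ≈ -0.42105)
-23 + E*(-128) = -23 - 8/19*(-128) = -23 + 1024/19 = 587/19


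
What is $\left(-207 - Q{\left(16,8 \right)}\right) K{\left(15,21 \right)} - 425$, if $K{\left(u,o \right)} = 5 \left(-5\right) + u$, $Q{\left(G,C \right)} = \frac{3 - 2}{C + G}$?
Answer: $\frac{19745}{12} \approx 1645.4$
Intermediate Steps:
$Q{\left(G,C \right)} = \frac{1}{C + G}$ ($Q{\left(G,C \right)} = 1 \frac{1}{C + G} = \frac{1}{C + G}$)
$K{\left(u,o \right)} = -25 + u$
$\left(-207 - Q{\left(16,8 \right)}\right) K{\left(15,21 \right)} - 425 = \left(-207 - \frac{1}{8 + 16}\right) \left(-25 + 15\right) - 425 = \left(-207 - \frac{1}{24}\right) \left(-10\right) - 425 = \left(- \frac{4969}{24}\right) \left(-10\right) - 425 = \frac{24845}{12} - 425 = \frac{19745}{12}$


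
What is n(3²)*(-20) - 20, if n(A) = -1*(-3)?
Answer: -80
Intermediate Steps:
n(A) = 3
n(3²)*(-20) - 20 = 3*(-20) - 20 = -60 - 20 = -80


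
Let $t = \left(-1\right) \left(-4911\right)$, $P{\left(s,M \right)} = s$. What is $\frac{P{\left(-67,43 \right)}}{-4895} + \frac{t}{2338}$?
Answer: $\frac{24195991}{11444510} \approx 2.1142$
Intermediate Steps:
$t = 4911$
$\frac{P{\left(-67,43 \right)}}{-4895} + \frac{t}{2338} = - \frac{67}{-4895} + \frac{4911}{2338} = \left(-67\right) \left(- \frac{1}{4895}\right) + 4911 \cdot \frac{1}{2338} = \frac{67}{4895} + \frac{4911}{2338} = \frac{24195991}{11444510}$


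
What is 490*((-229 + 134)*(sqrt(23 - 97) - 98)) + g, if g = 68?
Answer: 4561968 - 46550*I*sqrt(74) ≈ 4.562e+6 - 4.0044e+5*I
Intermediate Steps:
490*((-229 + 134)*(sqrt(23 - 97) - 98)) + g = 490*((-229 + 134)*(sqrt(23 - 97) - 98)) + 68 = 490*(-95*(sqrt(-74) - 98)) + 68 = 490*(-95*(I*sqrt(74) - 98)) + 68 = 490*(-95*(-98 + I*sqrt(74))) + 68 = 490*(9310 - 95*I*sqrt(74)) + 68 = (4561900 - 46550*I*sqrt(74)) + 68 = 4561968 - 46550*I*sqrt(74)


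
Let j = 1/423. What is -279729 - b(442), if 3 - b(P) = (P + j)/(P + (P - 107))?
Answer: -91939609205/328671 ≈ -2.7973e+5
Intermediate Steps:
j = 1/423 ≈ 0.0023641
b(P) = 3 - (1/423 + P)/(-107 + 2*P) (b(P) = 3 - (P + 1/423)/(P + (P - 107)) = 3 - (1/423 + P)/(P + (-107 + P)) = 3 - (1/423 + P)/(-107 + 2*P))
-279729 - b(442) = -279729 - (-135784 + 2115*442)/(423*(-107 + 2*442)) = -279729 - (-135784 + 934830)/(423*(-107 + 884)) = -279729 - 799046/(423*777) = -279729 - 1*799046/328671 = -279729 - 799046/328671 = -91939609205/328671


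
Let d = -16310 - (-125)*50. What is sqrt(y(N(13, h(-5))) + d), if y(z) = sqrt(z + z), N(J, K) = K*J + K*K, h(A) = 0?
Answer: 2*I*sqrt(2515) ≈ 100.3*I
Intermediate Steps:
N(J, K) = K**2 + J*K (N(J, K) = J*K + K**2 = K**2 + J*K)
d = -10060 (d = -16310 - 1*(-6250) = -16310 + 6250 = -10060)
y(z) = sqrt(2)*sqrt(z) (y(z) = sqrt(2*z) = sqrt(2)*sqrt(z))
sqrt(y(N(13, h(-5))) + d) = sqrt(sqrt(2)*sqrt(0*(13 + 0)) - 10060) = sqrt(sqrt(2)*sqrt(0*13) - 10060) = sqrt(sqrt(2)*sqrt(0) - 10060) = sqrt(sqrt(2)*0 - 10060) = sqrt(0 - 10060) = sqrt(-10060) = 2*I*sqrt(2515)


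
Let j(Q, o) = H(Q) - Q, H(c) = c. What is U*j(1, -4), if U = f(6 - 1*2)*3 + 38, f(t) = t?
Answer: 0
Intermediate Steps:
j(Q, o) = 0 (j(Q, o) = Q - Q = 0)
U = 50 (U = (6 - 1*2)*3 + 38 = (6 - 2)*3 + 38 = 4*3 + 38 = 12 + 38 = 50)
U*j(1, -4) = 50*0 = 0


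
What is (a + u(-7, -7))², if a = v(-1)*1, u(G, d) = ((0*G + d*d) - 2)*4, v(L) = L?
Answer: 34969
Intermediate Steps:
u(G, d) = -8 + 4*d² (u(G, d) = ((0 + d²) - 2)*4 = (d² - 2)*4 = (-2 + d²)*4 = -8 + 4*d²)
a = -1 (a = -1*1 = -1)
(a + u(-7, -7))² = (-1 + (-8 + 4*(-7)²))² = (-1 + (-8 + 4*49))² = (-1 + (-8 + 196))² = (-1 + 188)² = 187² = 34969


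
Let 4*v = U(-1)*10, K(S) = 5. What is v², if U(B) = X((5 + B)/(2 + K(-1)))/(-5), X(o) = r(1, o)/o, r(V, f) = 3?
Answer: 441/64 ≈ 6.8906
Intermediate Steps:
X(o) = 3/o
U(B) = -3/(5*(5/7 + B/7)) (U(B) = (3/(((5 + B)/(2 + 5))))/(-5) = (3/(((5 + B)/7)))*(-⅕) = (3/(((5 + B)*(⅐))))*(-⅕) = (3/(5/7 + B/7))*(-⅕) = -3/(5*(5/7 + B/7)))
v = -21/8 (v = (-21/(25 + 5*(-1))*10)/4 = (-21/(25 - 5)*10)/4 = (-21/20*10)/4 = (¼)*(-21/2) = -21/8 ≈ -2.6250)
v² = (-21/8)² = 441/64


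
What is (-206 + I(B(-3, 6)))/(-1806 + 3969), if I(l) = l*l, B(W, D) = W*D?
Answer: 118/2163 ≈ 0.054554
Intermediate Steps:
B(W, D) = D*W
I(l) = l**2
(-206 + I(B(-3, 6)))/(-1806 + 3969) = (-206 + (6*(-3))**2)/(-1806 + 3969) = (-206 + (-18)**2)/2163 = (-206 + 324)*(1/2163) = 118*(1/2163) = 118/2163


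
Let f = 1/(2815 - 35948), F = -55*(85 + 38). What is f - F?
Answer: 224144744/33133 ≈ 6765.0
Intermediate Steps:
F = -6765 (F = -55*123 = -6765)
f = -1/33133 (f = 1/(-33133) = -1/33133 ≈ -3.0181e-5)
f - F = -1/33133 - 1*(-6765) = -1/33133 + 6765 = 224144744/33133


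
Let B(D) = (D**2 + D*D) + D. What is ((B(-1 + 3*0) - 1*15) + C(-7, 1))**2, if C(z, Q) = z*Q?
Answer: 441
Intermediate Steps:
B(D) = D + 2*D**2 (B(D) = (D**2 + D**2) + D = 2*D**2 + D = D + 2*D**2)
C(z, Q) = Q*z
((B(-1 + 3*0) - 1*15) + C(-7, 1))**2 = (((-1 + 3*0)*(1 + 2*(-1 + 3*0)) - 1*15) + 1*(-7))**2 = (((-1 + 0)*(1 + 2*(-1 + 0)) - 15) - 7)**2 = ((-(1 + 2*(-1)) - 15) - 7)**2 = ((-(1 - 2) - 15) - 7)**2 = ((-1*(-1) - 15) - 7)**2 = ((1 - 15) - 7)**2 = (-14 - 7)**2 = (-21)**2 = 441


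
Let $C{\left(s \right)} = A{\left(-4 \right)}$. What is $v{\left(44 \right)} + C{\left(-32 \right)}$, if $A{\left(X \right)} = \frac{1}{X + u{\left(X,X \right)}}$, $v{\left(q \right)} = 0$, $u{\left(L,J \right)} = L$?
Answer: $- \frac{1}{8} \approx -0.125$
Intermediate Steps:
$A{\left(X \right)} = \frac{1}{2 X}$ ($A{\left(X \right)} = \frac{1}{X + X} = \frac{1}{2 X}$)
$C{\left(s \right)} = - \frac{1}{8}$ ($C{\left(s \right)} = \frac{1}{2 \left(-4\right)} = \frac{1}{2} \left(- \frac{1}{4}\right) = - \frac{1}{8}$)
$v{\left(44 \right)} + C{\left(-32 \right)} = 0 - \frac{1}{8} = - \frac{1}{8}$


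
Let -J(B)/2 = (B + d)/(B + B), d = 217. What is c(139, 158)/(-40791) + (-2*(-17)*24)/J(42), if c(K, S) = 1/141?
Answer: -28159495813/212806647 ≈ -132.32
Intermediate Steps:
c(K, S) = 1/141
J(B) = -(217 + B)/B (J(B) = -2*(B + 217)/(B + B) = -2*(217 + B)/(2*B) = -2*(217 + B)*1/(2*B) = -(217 + B)/B)
c(139, 158)/(-40791) + (-2*(-17)*24)/J(42) = (1/141)/(-40791) + (-2*(-17)*24)/(((-217 - 1*42)/42)) = (1/141)*(-1/40791) + (34*24)/(((-217 - 42)/42)) = -1/5751531 + 816/(((1/42)*(-259))) = -1/5751531 + 816/(-37/6) = -1/5751531 + 816*(-6/37) = -1/5751531 - 4896/37 = -28159495813/212806647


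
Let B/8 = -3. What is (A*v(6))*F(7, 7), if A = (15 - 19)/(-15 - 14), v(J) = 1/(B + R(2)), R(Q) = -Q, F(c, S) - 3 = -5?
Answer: 4/377 ≈ 0.010610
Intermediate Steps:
B = -24 (B = 8*(-3) = -24)
F(c, S) = -2 (F(c, S) = 3 - 5 = -2)
v(J) = -1/26 (v(J) = 1/(-24 - 1*2) = 1/(-24 - 2) = 1/(-26) = -1/26)
A = 4/29 (A = -4/(-29) = -4*(-1/29) = 4/29 ≈ 0.13793)
(A*v(6))*F(7, 7) = ((4/29)*(-1/26))*(-2) = -2/377*(-2) = 4/377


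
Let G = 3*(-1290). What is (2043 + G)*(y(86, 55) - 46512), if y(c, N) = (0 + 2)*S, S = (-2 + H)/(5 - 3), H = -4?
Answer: 84988386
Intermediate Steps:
G = -3870
S = -3 (S = (-2 - 4)/(5 - 3) = -6/2 = (½)*(-6) = -3)
y(c, N) = -6 (y(c, N) = (0 + 2)*(-3) = 2*(-3) = -6)
(2043 + G)*(y(86, 55) - 46512) = (2043 - 3870)*(-6 - 46512) = -1827*(-46518) = 84988386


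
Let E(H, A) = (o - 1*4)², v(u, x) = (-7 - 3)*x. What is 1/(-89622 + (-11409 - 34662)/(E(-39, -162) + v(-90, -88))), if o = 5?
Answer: -881/79003053 ≈ -1.1151e-5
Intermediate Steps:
v(u, x) = -10*x
E(H, A) = 1 (E(H, A) = (5 - 1*4)² = (5 - 4)² = 1² = 1)
1/(-89622 + (-11409 - 34662)/(E(-39, -162) + v(-90, -88))) = 1/(-89622 + (-11409 - 34662)/(1 - 10*(-88))) = 1/(-89622 - 46071/(1 + 880)) = 1/(-89622 - 46071/881) = 1/(-79003053/881) = -881/79003053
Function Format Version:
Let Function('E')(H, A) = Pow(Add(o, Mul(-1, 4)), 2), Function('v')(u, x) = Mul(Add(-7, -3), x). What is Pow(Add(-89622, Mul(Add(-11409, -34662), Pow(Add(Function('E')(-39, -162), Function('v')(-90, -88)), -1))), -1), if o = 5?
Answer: Rational(-881, 79003053) ≈ -1.1151e-5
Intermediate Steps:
Function('v')(u, x) = Mul(-10, x)
Function('E')(H, A) = 1 (Function('E')(H, A) = Pow(Add(5, Mul(-1, 4)), 2) = Pow(Add(5, -4), 2) = Pow(1, 2) = 1)
Pow(Add(-89622, Mul(Add(-11409, -34662), Pow(Add(Function('E')(-39, -162), Function('v')(-90, -88)), -1))), -1) = Pow(Add(-89622, Mul(Add(-11409, -34662), Pow(Add(1, Mul(-10, -88)), -1))), -1) = Pow(Add(-89622, Mul(-46071, Pow(Add(1, 880), -1))), -1) = Pow(Add(-89622, Mul(-46071, Pow(881, -1))), -1) = Pow(Add(-89622, Mul(-46071, Rational(1, 881))), -1) = Pow(Add(-89622, Rational(-46071, 881)), -1) = Pow(Rational(-79003053, 881), -1) = Rational(-881, 79003053)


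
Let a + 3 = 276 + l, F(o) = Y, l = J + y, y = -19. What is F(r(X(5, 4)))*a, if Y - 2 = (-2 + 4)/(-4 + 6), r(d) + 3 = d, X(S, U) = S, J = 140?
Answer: 1182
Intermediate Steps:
r(d) = -3 + d
l = 121 (l = 140 - 19 = 121)
Y = 3 (Y = 2 + (-2 + 4)/(-4 + 6) = 2 + 2/2 = 2 + 2*(½) = 2 + 1 = 3)
F(o) = 3
a = 394 (a = -3 + (276 + 121) = -3 + 397 = 394)
F(r(X(5, 4)))*a = 3*394 = 1182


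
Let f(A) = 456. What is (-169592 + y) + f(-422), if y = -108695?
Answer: -277831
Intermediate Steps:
(-169592 + y) + f(-422) = (-169592 - 108695) + 456 = -278287 + 456 = -277831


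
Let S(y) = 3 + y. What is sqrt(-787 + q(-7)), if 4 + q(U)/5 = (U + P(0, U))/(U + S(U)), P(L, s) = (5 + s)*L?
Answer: I*sqrt(97262)/11 ≈ 28.352*I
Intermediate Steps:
P(L, s) = L*(5 + s)
q(U) = -20 + 5*U/(3 + 2*U) (q(U) = -20 + 5*((U + 0*(5 + U))/(U + (3 + U))) = -20 + 5*((U + 0)/(3 + 2*U)) = -20 + 5*(U/(3 + 2*U)) = -20 + 5*U/(3 + 2*U))
sqrt(-787 + q(-7)) = sqrt(-787 + 5*(-12 - 7*(-7))/(3 + 2*(-7))) = sqrt(-787 + 5*(-12 + 49)/(3 - 14)) = sqrt(-787 + 5*37/(-11)) = sqrt(-787 + 5*(-1/11)*37) = sqrt(-787 - 185/11) = sqrt(-8842/11) = I*sqrt(97262)/11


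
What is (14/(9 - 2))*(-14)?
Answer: -28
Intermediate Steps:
(14/(9 - 2))*(-14) = (14/7)*(-14) = (14*(1/7))*(-14) = 2*(-14) = -28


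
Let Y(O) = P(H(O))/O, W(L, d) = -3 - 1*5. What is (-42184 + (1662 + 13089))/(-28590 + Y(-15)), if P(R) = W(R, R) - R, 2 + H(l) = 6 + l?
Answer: 137165/142951 ≈ 0.95952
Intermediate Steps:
W(L, d) = -8 (W(L, d) = -3 - 5 = -8)
H(l) = 4 + l (H(l) = -2 + (6 + l) = 4 + l)
P(R) = -8 - R
Y(O) = (-12 - O)/O (Y(O) = (-8 - (4 + O))/O = (-8 + (-4 - O))/O = (-12 - O)/O)
(-42184 + (1662 + 13089))/(-28590 + Y(-15)) = (-42184 + (1662 + 13089))/(-28590 + (-12 - 1*(-15))/(-15)) = (-42184 + 14751)/(-28590 - (-12 + 15)/15) = -27433/(-28590 - 1/15*3) = -27433/(-28590 - ⅕) = -27433/(-142951/5) = -27433*(-5/142951) = 137165/142951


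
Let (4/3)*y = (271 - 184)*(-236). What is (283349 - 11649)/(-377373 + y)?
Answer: -67925/98193 ≈ -0.69175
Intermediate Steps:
y = -15399 (y = 3*((271 - 184)*(-236))/4 = 3*(87*(-236))/4 = (3/4)*(-20532) = -15399)
(283349 - 11649)/(-377373 + y) = (283349 - 11649)/(-377373 - 15399) = 271700/(-392772) = 271700*(-1/392772) = -67925/98193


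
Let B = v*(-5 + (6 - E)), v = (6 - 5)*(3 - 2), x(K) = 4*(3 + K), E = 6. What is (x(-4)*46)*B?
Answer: 920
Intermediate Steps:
x(K) = 12 + 4*K
v = 1 (v = 1*1 = 1)
B = -5 (B = 1*(-5 + (6 - 1*6)) = 1*(-5 + (6 - 6)) = 1*(-5 + 0) = 1*(-5) = -5)
(x(-4)*46)*B = ((12 + 4*(-4))*46)*(-5) = ((12 - 16)*46)*(-5) = -4*46*(-5) = -184*(-5) = 920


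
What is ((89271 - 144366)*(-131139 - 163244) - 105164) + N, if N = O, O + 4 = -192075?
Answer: 16218734142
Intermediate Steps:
O = -192079 (O = -4 - 192075 = -192079)
N = -192079
((89271 - 144366)*(-131139 - 163244) - 105164) + N = ((89271 - 144366)*(-131139 - 163244) - 105164) - 192079 = (-55095*(-294383) - 105164) - 192079 = (16219031385 - 105164) - 192079 = 16218926221 - 192079 = 16218734142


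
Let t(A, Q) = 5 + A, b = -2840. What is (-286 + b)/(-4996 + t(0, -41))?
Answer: 3126/4991 ≈ 0.62633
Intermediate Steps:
(-286 + b)/(-4996 + t(0, -41)) = (-286 - 2840)/(-4996 + (5 + 0)) = -3126/(-4996 + 5) = -3126/(-4991) = -3126*(-1/4991) = 3126/4991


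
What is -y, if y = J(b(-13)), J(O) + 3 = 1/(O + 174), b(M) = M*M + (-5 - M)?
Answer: 1052/351 ≈ 2.9972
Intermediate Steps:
b(M) = -5 + M² - M (b(M) = M² + (-5 - M) = -5 + M² - M)
J(O) = -3 + 1/(174 + O) (J(O) = -3 + 1/(O + 174) = -3 + 1/(174 + O))
y = -1052/351 (y = (-521 - 3*(-5 + (-13)² - 1*(-13)))/(174 + (-5 + (-13)² - 1*(-13))) = (-521 - 3*(-5 + 169 + 13))/(174 + (-5 + 169 + 13)) = (-521 - 3*177)/(174 + 177) = (-521 - 531)/351 = (1/351)*(-1052) = -1052/351 ≈ -2.9972)
-y = -1*(-1052/351) = 1052/351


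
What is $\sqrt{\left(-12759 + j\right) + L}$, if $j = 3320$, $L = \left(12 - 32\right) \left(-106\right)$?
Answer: $i \sqrt{7319} \approx 85.551 i$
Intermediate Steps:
$L = 2120$ ($L = \left(-20\right) \left(-106\right) = 2120$)
$\sqrt{\left(-12759 + j\right) + L} = \sqrt{\left(-12759 + 3320\right) + 2120} = \sqrt{-9439 + 2120} = \sqrt{-7319} = i \sqrt{7319}$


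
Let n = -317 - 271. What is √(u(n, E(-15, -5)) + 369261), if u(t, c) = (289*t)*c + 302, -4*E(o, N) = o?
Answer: I*√267682 ≈ 517.38*I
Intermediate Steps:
E(o, N) = -o/4
n = -588
u(t, c) = 302 + 289*c*t (u(t, c) = 289*c*t + 302 = 302 + 289*c*t)
√(u(n, E(-15, -5)) + 369261) = √((302 + 289*(-¼*(-15))*(-588)) + 369261) = √((302 + 289*(15/4)*(-588)) + 369261) = √((302 - 637245) + 369261) = √(-636943 + 369261) = √(-267682) = I*√267682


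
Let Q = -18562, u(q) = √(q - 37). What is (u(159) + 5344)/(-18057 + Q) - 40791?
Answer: -1493730973/36619 - √122/36619 ≈ -40791.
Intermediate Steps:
u(q) = √(-37 + q)
(u(159) + 5344)/(-18057 + Q) - 40791 = (√(-37 + 159) + 5344)/(-18057 - 18562) - 40791 = (√122 + 5344)/(-36619) - 40791 = (5344 + √122)*(-1/36619) - 40791 = (-5344/36619 - √122/36619) - 40791 = -1493730973/36619 - √122/36619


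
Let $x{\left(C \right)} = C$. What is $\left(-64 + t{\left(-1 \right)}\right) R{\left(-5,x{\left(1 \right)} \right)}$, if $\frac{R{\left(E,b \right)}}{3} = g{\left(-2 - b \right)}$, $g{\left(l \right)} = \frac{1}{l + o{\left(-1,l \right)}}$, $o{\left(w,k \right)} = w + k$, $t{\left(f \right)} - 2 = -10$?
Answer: $\frac{216}{7} \approx 30.857$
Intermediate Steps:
$t{\left(f \right)} = -8$ ($t{\left(f \right)} = 2 - 10 = -8$)
$o{\left(w,k \right)} = k + w$
$g{\left(l \right)} = \frac{1}{-1 + 2 l}$ ($g{\left(l \right)} = \frac{1}{l + \left(l - 1\right)} = \frac{1}{l + \left(-1 + l\right)} = \frac{1}{-1 + 2 l}$)
$R{\left(E,b \right)} = \frac{3}{-5 - 2 b}$ ($R{\left(E,b \right)} = \frac{3}{-1 + 2 \left(-2 - b\right)} = \frac{3}{-1 - \left(4 + 2 b\right)} = \frac{3}{-5 - 2 b}$)
$\left(-64 + t{\left(-1 \right)}\right) R{\left(-5,x{\left(1 \right)} \right)} = \left(-64 - 8\right) \left(- \frac{3}{5 + 2 \cdot 1}\right) = - 72 \left(- \frac{3}{5 + 2}\right) = - 72 \left(- \frac{3}{7}\right) = - 72 \left(\left(-3\right) \frac{1}{7}\right) = \left(-72\right) \left(- \frac{3}{7}\right) = \frac{216}{7}$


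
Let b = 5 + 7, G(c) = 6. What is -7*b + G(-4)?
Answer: -78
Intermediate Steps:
b = 12
-7*b + G(-4) = -7*12 + 6 = -84 + 6 = -78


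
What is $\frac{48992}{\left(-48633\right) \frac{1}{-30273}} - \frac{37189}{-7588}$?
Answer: $\frac{3751945198815}{123009068} \approx 30501.0$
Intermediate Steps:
$\frac{48992}{\left(-48633\right) \frac{1}{-30273}} - \frac{37189}{-7588} = \frac{48992}{\left(-48633\right) \left(- \frac{1}{30273}\right)} - - \frac{37189}{7588} = \frac{48992}{\frac{16211}{10091}} + \frac{37189}{7588} = 48992 \cdot \frac{10091}{16211} + \frac{37189}{7588} = \frac{494378272}{16211} + \frac{37189}{7588} = \frac{3751945198815}{123009068}$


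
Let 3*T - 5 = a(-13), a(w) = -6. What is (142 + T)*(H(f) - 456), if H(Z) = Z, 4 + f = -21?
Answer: -204425/3 ≈ -68142.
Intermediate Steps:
f = -25 (f = -4 - 21 = -25)
T = -⅓ (T = 5/3 + (⅓)*(-6) = 5/3 - 2 = -⅓ ≈ -0.33333)
(142 + T)*(H(f) - 456) = (142 - ⅓)*(-25 - 456) = (425/3)*(-481) = -204425/3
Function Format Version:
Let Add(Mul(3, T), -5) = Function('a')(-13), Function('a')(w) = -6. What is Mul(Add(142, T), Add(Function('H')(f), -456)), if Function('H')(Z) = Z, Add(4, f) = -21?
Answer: Rational(-204425, 3) ≈ -68142.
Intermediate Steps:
f = -25 (f = Add(-4, -21) = -25)
T = Rational(-1, 3) (T = Add(Rational(5, 3), Mul(Rational(1, 3), -6)) = Add(Rational(5, 3), -2) = Rational(-1, 3) ≈ -0.33333)
Mul(Add(142, T), Add(Function('H')(f), -456)) = Mul(Add(142, Rational(-1, 3)), Add(-25, -456)) = Mul(Rational(425, 3), -481) = Rational(-204425, 3)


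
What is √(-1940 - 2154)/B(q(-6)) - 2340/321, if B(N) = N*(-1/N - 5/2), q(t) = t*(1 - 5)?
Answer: -780/107 - I*√4094/61 ≈ -7.2897 - 1.0489*I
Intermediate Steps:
q(t) = -4*t (q(t) = t*(-4) = -4*t)
B(N) = N*(-5/2 - 1/N) (B(N) = N*(-1/N - 5*½) = N*(-1/N - 5/2) = N*(-5/2 - 1/N))
√(-1940 - 2154)/B(q(-6)) - 2340/321 = √(-1940 - 2154)/(-1 - (-10)*(-6)) - 2340/321 = √(-4094)/(-1 - 5/2*24) - 2340*1/321 = (I*√4094)/(-1 - 60) - 780/107 = (I*√4094)/(-61) - 780/107 = (I*√4094)*(-1/61) - 780/107 = -I*√4094/61 - 780/107 = -780/107 - I*√4094/61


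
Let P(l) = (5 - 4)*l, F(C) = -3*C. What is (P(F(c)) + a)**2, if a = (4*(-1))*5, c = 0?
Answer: 400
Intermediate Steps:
a = -20 (a = -4*5 = -20)
P(l) = l (P(l) = 1*l = l)
(P(F(c)) + a)**2 = (-3*0 - 20)**2 = (0 - 20)**2 = (-20)**2 = 400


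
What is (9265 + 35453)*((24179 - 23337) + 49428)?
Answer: 2247973860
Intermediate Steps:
(9265 + 35453)*((24179 - 23337) + 49428) = 44718*(842 + 49428) = 44718*50270 = 2247973860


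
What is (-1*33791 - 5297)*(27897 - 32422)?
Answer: 176873200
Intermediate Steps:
(-1*33791 - 5297)*(27897 - 32422) = (-33791 - 5297)*(-4525) = -39088*(-4525) = 176873200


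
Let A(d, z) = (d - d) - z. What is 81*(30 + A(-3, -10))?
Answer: 3240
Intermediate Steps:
A(d, z) = -z (A(d, z) = 0 - z = -z)
81*(30 + A(-3, -10)) = 81*(30 - 1*(-10)) = 81*(30 + 10) = 81*40 = 3240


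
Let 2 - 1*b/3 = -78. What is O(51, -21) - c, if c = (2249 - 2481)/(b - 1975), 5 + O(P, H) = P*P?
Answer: 4503828/1735 ≈ 2595.9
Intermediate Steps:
b = 240 (b = 6 - 3*(-78) = 6 + 234 = 240)
O(P, H) = -5 + P**2 (O(P, H) = -5 + P*P = -5 + P**2)
c = 232/1735 (c = (2249 - 2481)/(240 - 1975) = -232/(-1735) = -232*(-1/1735) = 232/1735 ≈ 0.13372)
O(51, -21) - c = (-5 + 51**2) - 1*232/1735 = (-5 + 2601) - 232/1735 = 2596 - 232/1735 = 4503828/1735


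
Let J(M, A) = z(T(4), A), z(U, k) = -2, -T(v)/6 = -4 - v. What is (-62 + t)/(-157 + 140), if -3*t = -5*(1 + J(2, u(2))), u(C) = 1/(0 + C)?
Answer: 191/51 ≈ 3.7451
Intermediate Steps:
T(v) = 24 + 6*v (T(v) = -6*(-4 - v) = 24 + 6*v)
u(C) = 1/C
J(M, A) = -2
t = -5/3 (t = -(-5)*(1 - 2)/3 = -(-5)*(-1)/3 = -1/3*5 = -5/3 ≈ -1.6667)
(-62 + t)/(-157 + 140) = (-62 - 5/3)/(-157 + 140) = -191/3/(-17) = -1/17*(-191/3) = 191/51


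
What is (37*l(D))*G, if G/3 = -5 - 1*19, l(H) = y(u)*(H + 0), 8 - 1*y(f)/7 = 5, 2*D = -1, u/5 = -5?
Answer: 27972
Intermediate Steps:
u = -25 (u = 5*(-5) = -25)
D = -½ (D = (½)*(-1) = -½ ≈ -0.50000)
y(f) = 21 (y(f) = 56 - 7*5 = 56 - 35 = 21)
l(H) = 21*H (l(H) = 21*(H + 0) = 21*H)
G = -72 (G = 3*(-5 - 1*19) = 3*(-5 - 19) = 3*(-24) = -72)
(37*l(D))*G = (37*(21*(-½)))*(-72) = (37*(-21/2))*(-72) = -777/2*(-72) = 27972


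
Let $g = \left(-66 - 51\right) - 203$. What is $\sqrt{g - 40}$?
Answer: $6 i \sqrt{10} \approx 18.974 i$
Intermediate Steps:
$g = -320$ ($g = -117 - 203 = -320$)
$\sqrt{g - 40} = \sqrt{-320 - 40} = \sqrt{-360} = 6 i \sqrt{10}$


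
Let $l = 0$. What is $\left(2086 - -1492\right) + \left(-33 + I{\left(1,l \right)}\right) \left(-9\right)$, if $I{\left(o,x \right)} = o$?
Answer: $3866$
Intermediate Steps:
$\left(2086 - -1492\right) + \left(-33 + I{\left(1,l \right)}\right) \left(-9\right) = \left(2086 - -1492\right) + \left(-33 + 1\right) \left(-9\right) = \left(2086 + 1492\right) - -288 = 3578 + 288 = 3866$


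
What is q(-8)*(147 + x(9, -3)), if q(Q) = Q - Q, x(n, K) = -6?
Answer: 0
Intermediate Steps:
q(Q) = 0
q(-8)*(147 + x(9, -3)) = 0*(147 - 6) = 0*141 = 0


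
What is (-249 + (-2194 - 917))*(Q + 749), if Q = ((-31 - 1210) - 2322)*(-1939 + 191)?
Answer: -20929013280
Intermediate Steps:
Q = 6228124 (Q = (-1241 - 2322)*(-1748) = -3563*(-1748) = 6228124)
(-249 + (-2194 - 917))*(Q + 749) = (-249 + (-2194 - 917))*(6228124 + 749) = (-249 - 3111)*6228873 = -3360*6228873 = -20929013280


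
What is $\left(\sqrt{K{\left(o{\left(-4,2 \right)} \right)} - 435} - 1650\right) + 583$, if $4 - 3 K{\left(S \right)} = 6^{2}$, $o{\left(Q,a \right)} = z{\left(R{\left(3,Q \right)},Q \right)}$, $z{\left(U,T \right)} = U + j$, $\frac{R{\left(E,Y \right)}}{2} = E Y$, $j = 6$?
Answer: $-1067 + \frac{i \sqrt{4011}}{3} \approx -1067.0 + 21.111 i$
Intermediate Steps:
$R{\left(E,Y \right)} = 2 E Y$
$z{\left(U,T \right)} = 6 + U$ ($z{\left(U,T \right)} = U + 6 = 6 + U$)
$o{\left(Q,a \right)} = 6 + 6 Q$ ($o{\left(Q,a \right)} = 6 + 2 \cdot 3 Q = 6 + 6 Q$)
$K{\left(S \right)} = - \frac{32}{3}$ ($K{\left(S \right)} = \frac{4}{3} - \frac{6^{2}}{3} = \frac{4}{3} - 12 = - \frac{32}{3}$)
$\left(\sqrt{K{\left(o{\left(-4,2 \right)} \right)} - 435} - 1650\right) + 583 = \left(\sqrt{- \frac{32}{3} - 435} - 1650\right) + 583 = \left(\sqrt{- \frac{1337}{3}} - 1650\right) + 583 = \left(\frac{i \sqrt{4011}}{3} - 1650\right) + 583 = \left(-1650 + \frac{i \sqrt{4011}}{3}\right) + 583 = -1067 + \frac{i \sqrt{4011}}{3}$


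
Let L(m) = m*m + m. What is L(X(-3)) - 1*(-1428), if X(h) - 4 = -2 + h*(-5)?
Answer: 1734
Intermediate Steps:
X(h) = 2 - 5*h (X(h) = 4 + (-2 + h*(-5)) = 4 + (-2 - 5*h) = 2 - 5*h)
L(m) = m + m² (L(m) = m² + m = m + m²)
L(X(-3)) - 1*(-1428) = (2 - 5*(-3))*(1 + (2 - 5*(-3))) - 1*(-1428) = (2 + 15)*(1 + (2 + 15)) + 1428 = 17*(1 + 17) + 1428 = 17*18 + 1428 = 306 + 1428 = 1734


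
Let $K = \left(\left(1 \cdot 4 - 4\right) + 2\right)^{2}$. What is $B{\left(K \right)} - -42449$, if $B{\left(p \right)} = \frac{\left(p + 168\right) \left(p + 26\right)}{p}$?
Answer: $43739$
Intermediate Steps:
$K = 4$ ($K = \left(\left(4 - 4\right) + 2\right)^{2} = \left(0 + 2\right)^{2} = 2^{2} = 4$)
$B{\left(p \right)} = \frac{\left(26 + p\right) \left(168 + p\right)}{p}$ ($B{\left(p \right)} = \frac{\left(168 + p\right) \left(26 + p\right)}{p} = \frac{\left(26 + p\right) \left(168 + p\right)}{p}$)
$B{\left(K \right)} - -42449 = \left(194 + 4 + \frac{4368}{4}\right) - -42449 = \left(194 + 4 + 4368 \cdot \frac{1}{4}\right) + 42449 = \left(194 + 4 + 1092\right) + 42449 = 1290 + 42449 = 43739$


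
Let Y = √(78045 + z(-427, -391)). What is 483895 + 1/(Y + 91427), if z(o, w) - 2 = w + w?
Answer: 4044790751065707/8358819064 - 3*√8585/8358819064 ≈ 4.8390e+5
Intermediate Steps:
z(o, w) = 2 + 2*w (z(o, w) = 2 + (w + w) = 2 + 2*w)
Y = 3*√8585 (Y = √(78045 + (2 + 2*(-391))) = √(78045 + (2 - 782)) = √(78045 - 780) = √77265 = 3*√8585 ≈ 277.97)
483895 + 1/(Y + 91427) = 483895 + 1/(3*√8585 + 91427) = 483895 + 1/(91427 + 3*√8585)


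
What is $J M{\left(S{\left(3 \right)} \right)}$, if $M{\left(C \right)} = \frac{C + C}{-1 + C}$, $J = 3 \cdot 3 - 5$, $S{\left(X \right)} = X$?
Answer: $12$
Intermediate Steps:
$J = 4$ ($J = 9 - 5 = 4$)
$M{\left(C \right)} = \frac{2 C}{-1 + C}$
$J M{\left(S{\left(3 \right)} \right)} = 4 \cdot 2 \cdot 3 \frac{1}{-1 + 3} = 4 \cdot 2 \cdot 3 \cdot \frac{1}{2} = 4 \cdot 3 = 12$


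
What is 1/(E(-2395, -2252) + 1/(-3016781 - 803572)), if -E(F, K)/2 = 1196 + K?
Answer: 3820353/8068585535 ≈ 0.00047348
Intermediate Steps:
E(F, K) = -2392 - 2*K (E(F, K) = -2*(1196 + K) = -2392 - 2*K)
1/(E(-2395, -2252) + 1/(-3016781 - 803572)) = 1/((-2392 - 2*(-2252)) + 1/(-3016781 - 803572)) = 1/((-2392 + 4504) + 1/(-3820353)) = 1/(2112 - 1/3820353) = 1/(8068585535/3820353) = 3820353/8068585535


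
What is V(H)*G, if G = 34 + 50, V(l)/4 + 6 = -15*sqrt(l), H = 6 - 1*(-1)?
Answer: -2016 - 5040*sqrt(7) ≈ -15351.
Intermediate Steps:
H = 7 (H = 6 + 1 = 7)
V(l) = -24 - 60*sqrt(l) (V(l) = -24 + 4*(-15*sqrt(l)) = -24 - 60*sqrt(l))
G = 84
V(H)*G = (-24 - 60*sqrt(7))*84 = -2016 - 5040*sqrt(7)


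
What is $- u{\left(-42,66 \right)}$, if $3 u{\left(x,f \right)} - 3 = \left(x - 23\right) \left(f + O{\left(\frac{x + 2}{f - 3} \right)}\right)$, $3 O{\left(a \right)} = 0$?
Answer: $1429$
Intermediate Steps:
$O{\left(a \right)} = 0$ ($O{\left(a \right)} = \frac{1}{3} \cdot 0 = 0$)
$u{\left(x,f \right)} = 1 + \frac{f \left(-23 + x\right)}{3}$ ($u{\left(x,f \right)} = 1 + \frac{\left(x - 23\right) \left(f + 0\right)}{3} = 1 + \frac{\left(-23 + x\right) f}{3} = 1 + \frac{f \left(-23 + x\right)}{3}$)
$- u{\left(-42,66 \right)} = - (1 - 506 + \frac{1}{3} \cdot 66 \left(-42\right)) = - (1 - 506 - 924) = \left(-1\right) \left(-1429\right) = 1429$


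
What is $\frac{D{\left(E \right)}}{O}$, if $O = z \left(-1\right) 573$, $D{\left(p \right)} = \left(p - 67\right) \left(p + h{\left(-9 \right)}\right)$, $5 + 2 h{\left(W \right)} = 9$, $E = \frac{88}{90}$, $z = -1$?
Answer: $- \frac{398114}{1160325} \approx -0.34311$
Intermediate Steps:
$E = \frac{44}{45}$ ($E = 88 \cdot \frac{1}{90} = \frac{44}{45} \approx 0.97778$)
$h{\left(W \right)} = 2$ ($h{\left(W \right)} = - \frac{5}{2} + \frac{1}{2} \cdot 9 = - \frac{5}{2} + \frac{9}{2} = 2$)
$D{\left(p \right)} = \left(-67 + p\right) \left(2 + p\right)$ ($D{\left(p \right)} = \left(p - 67\right) \left(p + 2\right) = \left(-67 + p\right) \left(2 + p\right)$)
$O = 573$ ($O = \left(-1\right) \left(-1\right) 573 = 1 \cdot 573 = 573$)
$\frac{D{\left(E \right)}}{O} = \frac{-134 + \left(\frac{44}{45}\right)^{2} - \frac{572}{9}}{573} = \left(-134 + \frac{1936}{2025} - \frac{572}{9}\right) \frac{1}{573} = \left(- \frac{398114}{2025}\right) \frac{1}{573} = - \frac{398114}{1160325}$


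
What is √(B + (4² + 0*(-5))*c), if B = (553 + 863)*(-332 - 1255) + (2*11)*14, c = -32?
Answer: 2*I*√561849 ≈ 1499.1*I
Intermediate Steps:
B = -2246884 (B = 1416*(-1587) + 22*14 = -2247192 + 308 = -2246884)
√(B + (4² + 0*(-5))*c) = √(-2246884 + (4² + 0*(-5))*(-32)) = √(-2246884 + (16 + 0)*(-32)) = √(-2246884 + 16*(-32)) = √(-2246884 - 512) = √(-2247396) = 2*I*√561849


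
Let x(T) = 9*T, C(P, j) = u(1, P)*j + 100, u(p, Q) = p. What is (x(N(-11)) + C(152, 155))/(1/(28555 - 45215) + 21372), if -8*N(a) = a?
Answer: 8908935/712115038 ≈ 0.012511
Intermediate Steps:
C(P, j) = 100 + j (C(P, j) = 1*j + 100 = j + 100 = 100 + j)
N(a) = -a/8
(x(N(-11)) + C(152, 155))/(1/(28555 - 45215) + 21372) = (9*(-⅛*(-11)) + (100 + 155))/(1/(28555 - 45215) + 21372) = (9*(11/8) + 255)/(1/(-16660) + 21372) = (99/8 + 255)/(-1/16660 + 21372) = 2139/(8*(356057519/16660)) = (2139/8)*(16660/356057519) = 8908935/712115038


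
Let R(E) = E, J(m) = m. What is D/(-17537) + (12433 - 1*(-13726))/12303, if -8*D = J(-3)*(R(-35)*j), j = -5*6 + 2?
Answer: 908458061/431515422 ≈ 2.1053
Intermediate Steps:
j = -28 (j = -30 + 2 = -28)
D = 735/2 (D = -(-3)*(-35*(-28))/8 = -(-3)*980/8 = -⅛*(-2940) = 735/2 ≈ 367.50)
D/(-17537) + (12433 - 1*(-13726))/12303 = (735/2)/(-17537) + (12433 - 1*(-13726))/12303 = (735/2)*(-1/17537) + (12433 + 13726)*(1/12303) = -735/35074 + 26159*(1/12303) = -735/35074 + 26159/12303 = 908458061/431515422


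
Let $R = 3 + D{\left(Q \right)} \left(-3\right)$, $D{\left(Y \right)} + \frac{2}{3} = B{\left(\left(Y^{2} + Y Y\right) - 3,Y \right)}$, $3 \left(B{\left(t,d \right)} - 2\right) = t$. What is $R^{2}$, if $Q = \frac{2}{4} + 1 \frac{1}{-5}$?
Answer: $\frac{8281}{2500} \approx 3.3124$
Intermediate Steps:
$B{\left(t,d \right)} = 2 + \frac{t}{3}$
$Q = \frac{3}{10}$ ($Q = 2 \cdot \frac{1}{4} + 1 \left(- \frac{1}{5}\right) = \frac{1}{2} - \frac{1}{5} = \frac{3}{10} \approx 0.3$)
$D{\left(Y \right)} = \frac{1}{3} + \frac{2 Y^{2}}{3}$ ($D{\left(Y \right)} = - \frac{2}{3} + \left(2 + \frac{\left(Y^{2} + Y Y\right) - 3}{3}\right) = - \frac{2}{3} + \left(2 + \frac{\left(Y^{2} + Y^{2}\right) - 3}{3}\right) = - \frac{2}{3} + \left(2 + \frac{2 Y^{2} - 3}{3}\right) = - \frac{2}{3} + \left(2 + \frac{-3 + 2 Y^{2}}{3}\right) = - \frac{2}{3} + \left(2 + \left(-1 + \frac{2 Y^{2}}{3}\right)\right) = - \frac{2}{3} + \left(1 + \frac{2 Y^{2}}{3}\right) = \frac{1}{3} + \frac{2 Y^{2}}{3}$)
$R = \frac{91}{50}$ ($R = 3 + \left(\frac{1}{3} + \frac{2 \left(\frac{3}{10}\right)^{2}}{3}\right) \left(-3\right) = 3 + \left(\frac{1}{3} + \frac{2}{3} \cdot \frac{9}{100}\right) \left(-3\right) = 3 + \left(\frac{1}{3} + \frac{3}{50}\right) \left(-3\right) = 3 + \frac{59}{150} \left(-3\right) = 3 - \frac{59}{50} = \frac{91}{50} \approx 1.82$)
$R^{2} = \left(\frac{91}{50}\right)^{2} = \frac{8281}{2500}$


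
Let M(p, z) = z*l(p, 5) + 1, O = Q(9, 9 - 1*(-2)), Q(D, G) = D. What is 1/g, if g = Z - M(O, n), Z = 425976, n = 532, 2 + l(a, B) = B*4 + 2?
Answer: 1/415335 ≈ 2.4077e-6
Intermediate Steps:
l(a, B) = 4*B (l(a, B) = -2 + (B*4 + 2) = -2 + (4*B + 2) = -2 + (2 + 4*B) = 4*B)
O = 9
M(p, z) = 1 + 20*z (M(p, z) = z*(4*5) + 1 = z*20 + 1 = 20*z + 1 = 1 + 20*z)
g = 415335 (g = 425976 - (1 + 20*532) = 425976 - (1 + 10640) = 425976 - 1*10641 = 425976 - 10641 = 415335)
1/g = 1/415335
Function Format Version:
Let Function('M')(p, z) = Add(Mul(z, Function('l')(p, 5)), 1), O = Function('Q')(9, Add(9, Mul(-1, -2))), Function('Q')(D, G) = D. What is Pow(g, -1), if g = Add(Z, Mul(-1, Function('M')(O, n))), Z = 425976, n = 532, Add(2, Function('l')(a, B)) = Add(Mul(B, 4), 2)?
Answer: Rational(1, 415335) ≈ 2.4077e-6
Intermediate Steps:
Function('l')(a, B) = Mul(4, B) (Function('l')(a, B) = Add(-2, Add(Mul(B, 4), 2)) = Add(-2, Add(Mul(4, B), 2)) = Add(-2, Add(2, Mul(4, B))) = Mul(4, B))
O = 9
Function('M')(p, z) = Add(1, Mul(20, z)) (Function('M')(p, z) = Add(Mul(z, Mul(4, 5)), 1) = Add(Mul(z, 20), 1) = Add(Mul(20, z), 1) = Add(1, Mul(20, z)))
g = 415335 (g = Add(425976, Mul(-1, Add(1, Mul(20, 532)))) = Add(425976, Mul(-1, Add(1, 10640))) = Add(425976, Mul(-1, 10641)) = Add(425976, -10641) = 415335)
Pow(g, -1) = Pow(415335, -1) = Rational(1, 415335)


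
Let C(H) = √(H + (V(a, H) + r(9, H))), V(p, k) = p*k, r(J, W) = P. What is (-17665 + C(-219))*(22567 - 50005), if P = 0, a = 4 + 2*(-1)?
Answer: 484692270 - 82314*I*√73 ≈ 4.8469e+8 - 7.0329e+5*I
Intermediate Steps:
a = 2 (a = 4 - 2 = 2)
r(J, W) = 0
V(p, k) = k*p
C(H) = √3*√H (C(H) = √(H + (H*2 + 0)) = √(H + (2*H + 0)) = √(H + 2*H) = √(3*H) = √3*√H)
(-17665 + C(-219))*(22567 - 50005) = (-17665 + √3*√(-219))*(22567 - 50005) = (-17665 + √3*(I*√219))*(-27438) = (-17665 + 3*I*√73)*(-27438) = 484692270 - 82314*I*√73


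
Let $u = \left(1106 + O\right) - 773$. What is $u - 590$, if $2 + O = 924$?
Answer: $665$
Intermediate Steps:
$O = 922$ ($O = -2 + 924 = 922$)
$u = 1255$ ($u = \left(1106 + 922\right) - 773 = 2028 - 773 = 1255$)
$u - 590 = 1255 - 590 = 665$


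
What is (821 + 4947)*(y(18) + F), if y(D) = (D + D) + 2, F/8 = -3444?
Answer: -158700752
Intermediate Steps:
F = -27552 (F = 8*(-3444) = -27552)
y(D) = 2 + 2*D (y(D) = 2*D + 2 = 2 + 2*D)
(821 + 4947)*(y(18) + F) = (821 + 4947)*((2 + 2*18) - 27552) = 5768*((2 + 36) - 27552) = 5768*(38 - 27552) = 5768*(-27514) = -158700752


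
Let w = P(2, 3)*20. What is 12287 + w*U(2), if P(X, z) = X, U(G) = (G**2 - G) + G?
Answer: 12447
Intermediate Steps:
U(G) = G**2
w = 40 (w = 2*20 = 40)
12287 + w*U(2) = 12287 + 40*2**2 = 12287 + 40*4 = 12287 + 160 = 12447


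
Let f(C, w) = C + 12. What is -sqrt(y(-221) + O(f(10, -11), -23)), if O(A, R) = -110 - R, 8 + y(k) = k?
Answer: -2*I*sqrt(79) ≈ -17.776*I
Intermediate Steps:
f(C, w) = 12 + C
y(k) = -8 + k
-sqrt(y(-221) + O(f(10, -11), -23)) = -sqrt((-8 - 221) + (-110 - 1*(-23))) = -sqrt(-229 + (-110 + 23)) = -sqrt(-229 - 87) = -sqrt(-316) = -2*I*sqrt(79)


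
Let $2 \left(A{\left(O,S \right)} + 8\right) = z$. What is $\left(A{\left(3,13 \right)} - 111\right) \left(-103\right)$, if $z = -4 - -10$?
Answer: $11948$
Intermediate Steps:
$z = 6$ ($z = -4 + 10 = 6$)
$A{\left(O,S \right)} = -5$ ($A{\left(O,S \right)} = -8 + \frac{1}{2} \cdot 6 = -8 + 3 = -5$)
$\left(A{\left(3,13 \right)} - 111\right) \left(-103\right) = \left(-5 - 111\right) \left(-103\right) = \left(-116\right) \left(-103\right) = 11948$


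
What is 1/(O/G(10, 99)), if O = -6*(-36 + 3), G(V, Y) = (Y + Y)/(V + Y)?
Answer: 1/109 ≈ 0.0091743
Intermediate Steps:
G(V, Y) = 2*Y/(V + Y) (G(V, Y) = (2*Y)/(V + Y) = 2*Y/(V + Y))
O = 198 (O = -6*(-33) = 198)
1/(O/G(10, 99)) = 1/(198/((2*99/(10 + 99)))) = 1/(198/((2*99/109))) = 1/(198/((2*99*(1/109)))) = 1/(198/(198/109)) = 1/(198*(109/198)) = 1/109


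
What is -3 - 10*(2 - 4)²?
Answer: -43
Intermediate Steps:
-3 - 10*(2 - 4)² = -3 - 10*(-2)² = -3 - 10*4 = -3 - 40 = -43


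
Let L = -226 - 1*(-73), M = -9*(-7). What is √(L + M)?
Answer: 3*I*√10 ≈ 9.4868*I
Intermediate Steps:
M = 63
L = -153 (L = -226 + 73 = -153)
√(L + M) = √(-153 + 63) = √(-90) = 3*I*√10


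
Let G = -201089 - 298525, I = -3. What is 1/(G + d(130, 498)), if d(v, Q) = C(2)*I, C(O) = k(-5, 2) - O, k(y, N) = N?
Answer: -1/499614 ≈ -2.0015e-6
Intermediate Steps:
C(O) = 2 - O
d(v, Q) = 0 (d(v, Q) = (2 - 1*2)*(-3) = (2 - 2)*(-3) = 0*(-3) = 0)
G = -499614
1/(G + d(130, 498)) = 1/(-499614 + 0) = 1/(-499614) = -1/499614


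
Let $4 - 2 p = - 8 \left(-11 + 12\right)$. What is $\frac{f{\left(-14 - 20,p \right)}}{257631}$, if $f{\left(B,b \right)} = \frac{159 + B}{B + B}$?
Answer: $- \frac{125}{17518908} \approx -7.1351 \cdot 10^{-6}$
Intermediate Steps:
$p = 6$ ($p = 2 - \frac{\left(-8\right) \left(-11 + 12\right)}{2} = 2 - \frac{\left(-8\right) 1}{2} = 2 - -4 = 2 + 4 = 6$)
$f{\left(B,b \right)} = \frac{159 + B}{2 B}$
$\frac{f{\left(-14 - 20,p \right)}}{257631} = \frac{\frac{1}{2} \frac{1}{-14 - 20} \left(159 - 34\right)}{257631} = \frac{159 - 34}{2 \left(-14 - 20\right)} \frac{1}{257631} = \frac{159 - 34}{2 \left(-34\right)} \frac{1}{257631} = \frac{1}{2} \left(- \frac{1}{34}\right) 125 \cdot \frac{1}{257631} = \left(- \frac{125}{68}\right) \frac{1}{257631} = - \frac{125}{17518908}$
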